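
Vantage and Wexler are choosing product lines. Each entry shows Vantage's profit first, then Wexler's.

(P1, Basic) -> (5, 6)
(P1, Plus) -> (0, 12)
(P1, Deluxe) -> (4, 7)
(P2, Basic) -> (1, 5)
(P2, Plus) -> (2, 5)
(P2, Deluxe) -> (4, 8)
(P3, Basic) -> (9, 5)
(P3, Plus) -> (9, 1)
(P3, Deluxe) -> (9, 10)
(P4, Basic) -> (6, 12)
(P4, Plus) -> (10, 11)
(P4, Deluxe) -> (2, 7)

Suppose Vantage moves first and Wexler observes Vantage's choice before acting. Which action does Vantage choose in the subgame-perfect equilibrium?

P3

Work backward from Wexler's decision.
- P1 → Wexler plays Plus (best of 6, 12, 7); Vantage gets 0.
- P2 → Wexler plays Deluxe (best of 5, 5, 8); Vantage gets 4.
- P3 → Wexler plays Deluxe (best of 5, 1, 10); Vantage gets 9.
- P4 → Wexler plays Basic (best of 12, 11, 7); Vantage gets 6.
Maximizing over 0, 4, 9, 6, Vantage chooses P3. Subgame-perfect outcome: (P3, Deluxe) with payoffs (9, 10).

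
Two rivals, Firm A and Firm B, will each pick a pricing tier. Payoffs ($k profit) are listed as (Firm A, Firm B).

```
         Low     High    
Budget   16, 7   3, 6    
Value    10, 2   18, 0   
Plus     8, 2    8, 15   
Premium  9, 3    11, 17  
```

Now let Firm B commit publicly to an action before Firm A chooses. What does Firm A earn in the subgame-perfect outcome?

Work backward from Firm A's decision.
- Low: BR = Budget, leader payoff 7.
- High: BR = Value, leader payoff 0.
Maximizing over 7, 0, Firm B chooses Low. Subgame-perfect outcome: (Budget, Low) with payoffs (16, 7).

16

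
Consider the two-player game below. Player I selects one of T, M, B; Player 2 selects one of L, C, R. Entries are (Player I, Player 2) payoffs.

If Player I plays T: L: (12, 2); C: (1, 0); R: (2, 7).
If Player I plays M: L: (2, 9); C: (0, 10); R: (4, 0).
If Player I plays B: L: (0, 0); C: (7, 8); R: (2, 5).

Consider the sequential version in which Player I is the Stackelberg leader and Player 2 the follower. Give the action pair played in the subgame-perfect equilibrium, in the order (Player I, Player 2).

Backward induction with Player I moving first.
- T: Player 2 compares 2, 0, 7 and picks R; Player I would get 2.
- M: Player 2 compares 9, 10, 0 and picks C; Player I would get 0.
- B: Player 2 compares 0, 8, 5 and picks C; Player I would get 7.
Player I's induced payoffs are 2, 0, 7, so Player I commits to B. Subgame-perfect outcome: (B, C) with payoffs (7, 8).

(B, C)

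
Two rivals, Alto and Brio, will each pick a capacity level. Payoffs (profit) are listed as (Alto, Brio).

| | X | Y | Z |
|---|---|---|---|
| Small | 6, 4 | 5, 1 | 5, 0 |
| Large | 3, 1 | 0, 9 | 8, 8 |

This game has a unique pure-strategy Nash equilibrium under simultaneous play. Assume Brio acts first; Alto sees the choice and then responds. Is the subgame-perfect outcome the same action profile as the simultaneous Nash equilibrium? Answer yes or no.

Solve by backward induction (Brio leads).
- X → Alto plays Small (best of 6, 3); Brio gets 4.
- Y → Alto plays Small (best of 5, 0); Brio gets 1.
- Z → Alto plays Large (best of 5, 8); Brio gets 8.
Maximizing over 4, 1, 8, Brio chooses Z. Subgame-perfect outcome: (Large, Z) with payoffs (8, 8).
Under simultaneous play:
Alto's best replies: X→Small; Y→Small; Z→Large.
Brio's best replies: Small→X; Large→Y.
Only (Small, X) has each player best-responding; Nash payoffs (6, 4).
Sequential outcome (Large, Z) differs from the Nash profile (Small, X).

no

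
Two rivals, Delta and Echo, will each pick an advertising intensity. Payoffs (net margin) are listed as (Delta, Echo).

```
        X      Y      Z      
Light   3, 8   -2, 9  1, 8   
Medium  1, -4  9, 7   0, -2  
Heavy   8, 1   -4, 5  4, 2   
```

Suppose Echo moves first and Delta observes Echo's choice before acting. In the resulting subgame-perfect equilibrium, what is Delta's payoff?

Backward induction with Echo moving first.
- X: Delta compares 3, 1, 8 and picks Heavy; Echo would get 1.
- Y: Delta compares -2, 9, -4 and picks Medium; Echo would get 7.
- Z: Delta compares 1, 0, 4 and picks Heavy; Echo would get 2.
Maximizing over 1, 7, 2, Echo chooses Y. Subgame-perfect outcome: (Medium, Y) with payoffs (9, 7).

9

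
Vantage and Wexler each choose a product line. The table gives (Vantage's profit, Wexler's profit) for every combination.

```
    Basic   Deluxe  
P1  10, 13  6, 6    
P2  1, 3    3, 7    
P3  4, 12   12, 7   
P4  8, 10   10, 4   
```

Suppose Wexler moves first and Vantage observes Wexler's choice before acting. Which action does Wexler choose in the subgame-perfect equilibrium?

Vantage best-responds to each possible Wexler move:
- Basic: Vantage compares 10, 1, 4, 8 and picks P1; Wexler would get 13.
- Deluxe: Vantage compares 6, 3, 12, 10 and picks P3; Wexler would get 7.
Maximizing over 13, 7, Wexler chooses Basic. Subgame-perfect outcome: (P1, Basic) with payoffs (10, 13).

Basic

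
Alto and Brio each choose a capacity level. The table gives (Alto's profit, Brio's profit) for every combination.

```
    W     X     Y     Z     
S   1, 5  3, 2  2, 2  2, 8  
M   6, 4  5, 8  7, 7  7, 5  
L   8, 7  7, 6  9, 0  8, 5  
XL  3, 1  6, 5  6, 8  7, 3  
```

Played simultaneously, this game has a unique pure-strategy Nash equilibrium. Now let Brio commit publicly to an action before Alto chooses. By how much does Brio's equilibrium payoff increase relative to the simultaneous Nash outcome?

Solve by backward induction (Brio leads).
- W: Alto compares 1, 6, 8, 3 and picks L; Brio would get 7.
- X: Alto compares 3, 5, 7, 6 and picks L; Brio would get 6.
- Y: Alto compares 2, 7, 9, 6 and picks L; Brio would get 0.
- Z: Alto compares 2, 7, 8, 7 and picks L; Brio would get 5.
Among 7, 6, 0, 5, the best is 7 at W. Subgame-perfect outcome: (L, W) with payoffs (8, 7).
Under simultaneous play:
Alto's best replies: W→L; X→L; Y→L; Z→L.
Brio's best replies: S→Z; M→X; L→W; XL→Y.
Only (L, W) has each player best-responding; Nash payoffs (8, 7).
Brio's commitment gain: 7 − 7 = 0.

0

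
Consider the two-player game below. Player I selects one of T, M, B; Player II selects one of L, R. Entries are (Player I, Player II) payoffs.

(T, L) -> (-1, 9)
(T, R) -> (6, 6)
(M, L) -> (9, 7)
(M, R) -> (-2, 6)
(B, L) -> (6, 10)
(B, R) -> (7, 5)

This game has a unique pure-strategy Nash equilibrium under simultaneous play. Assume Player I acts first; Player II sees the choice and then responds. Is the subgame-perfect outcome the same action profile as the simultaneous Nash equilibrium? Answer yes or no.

yes

Backward induction with Player I moving first.
- T: BR = L, leader payoff -1.
- M: BR = L, leader payoff 9.
- B: BR = L, leader payoff 6.
Among -1, 9, 6, the best is 9 at M. Subgame-perfect outcome: (M, L) with payoffs (9, 7).
Under simultaneous play:
Player I's best replies: L→M; R→B.
Player II's best replies: T→L; M→L; B→L.
The unique mutual best reply is (M, L), giving (9, 7).
Sequential outcome (M, L) coincides with the Nash profile (M, L).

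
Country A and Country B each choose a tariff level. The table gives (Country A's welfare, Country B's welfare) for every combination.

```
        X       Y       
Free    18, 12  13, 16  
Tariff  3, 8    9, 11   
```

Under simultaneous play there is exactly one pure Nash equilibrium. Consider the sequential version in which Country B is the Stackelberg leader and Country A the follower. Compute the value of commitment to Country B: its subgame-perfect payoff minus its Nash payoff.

Work backward from Country A's decision.
- X: BR = Free, leader payoff 12.
- Y: BR = Free, leader payoff 16.
Maximizing over 12, 16, Country B chooses Y. Subgame-perfect outcome: (Free, Y) with payoffs (13, 16).
Now find the simultaneous Nash equilibrium.
Country A's best replies: X→Free; Y→Free.
Country B's best replies: Free→Y; Tariff→Y.
Only (Free, Y) has each player best-responding; Nash payoffs (13, 16).
Country B's commitment gain: 16 − 16 = 0.

0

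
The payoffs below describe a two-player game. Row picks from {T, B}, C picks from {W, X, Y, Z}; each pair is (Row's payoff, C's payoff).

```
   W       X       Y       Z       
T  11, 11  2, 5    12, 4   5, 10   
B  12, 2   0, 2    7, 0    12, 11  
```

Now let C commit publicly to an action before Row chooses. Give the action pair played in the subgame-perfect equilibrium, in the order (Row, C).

(B, Z)

Backward induction with C moving first.
- W: BR = B, leader payoff 2.
- X: BR = T, leader payoff 5.
- Y: BR = T, leader payoff 4.
- Z: BR = B, leader payoff 11.
Maximizing over 2, 5, 4, 11, C chooses Z. Subgame-perfect outcome: (B, Z) with payoffs (12, 11).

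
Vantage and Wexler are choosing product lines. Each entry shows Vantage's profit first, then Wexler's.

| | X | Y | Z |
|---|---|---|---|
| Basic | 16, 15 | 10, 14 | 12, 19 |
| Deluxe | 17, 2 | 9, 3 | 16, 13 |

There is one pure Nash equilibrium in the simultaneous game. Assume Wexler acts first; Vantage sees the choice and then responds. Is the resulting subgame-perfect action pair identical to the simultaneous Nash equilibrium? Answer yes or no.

Solve by backward induction (Wexler leads).
- X: Vantage compares 16, 17 and picks Deluxe; Wexler would get 2.
- Y: Vantage compares 10, 9 and picks Basic; Wexler would get 14.
- Z: Vantage compares 12, 16 and picks Deluxe; Wexler would get 13.
Among 2, 14, 13, the best is 14 at Y. Subgame-perfect outcome: (Basic, Y) with payoffs (10, 14).
Under simultaneous play:
Vantage's best replies: X→Deluxe; Y→Basic; Z→Deluxe.
Wexler's best replies: Basic→Z; Deluxe→Z.
The unique mutual best reply is (Deluxe, Z), giving (16, 13).
Sequential outcome (Basic, Y) differs from the Nash profile (Deluxe, Z).

no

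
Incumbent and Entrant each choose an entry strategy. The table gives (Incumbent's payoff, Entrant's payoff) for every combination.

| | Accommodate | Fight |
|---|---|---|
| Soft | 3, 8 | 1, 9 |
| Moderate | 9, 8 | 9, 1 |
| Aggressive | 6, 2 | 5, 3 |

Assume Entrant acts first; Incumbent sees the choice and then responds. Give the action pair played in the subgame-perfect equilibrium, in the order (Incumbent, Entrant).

Backward induction with Entrant moving first.
- Accommodate → Incumbent plays Moderate (best of 3, 9, 6); Entrant gets 8.
- Fight → Incumbent plays Moderate (best of 1, 9, 5); Entrant gets 1.
Entrant's induced payoffs are 8, 1, so Entrant commits to Accommodate. Subgame-perfect outcome: (Moderate, Accommodate) with payoffs (9, 8).

(Moderate, Accommodate)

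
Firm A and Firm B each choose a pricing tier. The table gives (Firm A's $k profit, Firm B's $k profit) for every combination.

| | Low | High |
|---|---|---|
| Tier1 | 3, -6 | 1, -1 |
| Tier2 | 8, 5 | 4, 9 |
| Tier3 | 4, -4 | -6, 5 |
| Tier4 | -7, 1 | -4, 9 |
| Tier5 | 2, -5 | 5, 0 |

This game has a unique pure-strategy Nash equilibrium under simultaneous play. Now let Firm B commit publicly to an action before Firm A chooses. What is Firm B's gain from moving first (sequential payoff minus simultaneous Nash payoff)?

Firm A best-responds to each possible Firm B move:
- Low → Firm A plays Tier2 (best of 3, 8, 4, -7, 2); Firm B gets 5.
- High → Firm A plays Tier5 (best of 1, 4, -6, -4, 5); Firm B gets 0.
Among 5, 0, the best is 5 at Low. Subgame-perfect outcome: (Tier2, Low) with payoffs (8, 5).
Now find the simultaneous Nash equilibrium.
Firm A's best replies: Low→Tier2; High→Tier5.
Firm B's best replies: Tier1→High; Tier2→High; Tier3→High; Tier4→High; Tier5→High.
The unique mutual best reply is (Tier5, High), giving (5, 0).
Firm B's commitment gain: 5 − 0 = 5.

5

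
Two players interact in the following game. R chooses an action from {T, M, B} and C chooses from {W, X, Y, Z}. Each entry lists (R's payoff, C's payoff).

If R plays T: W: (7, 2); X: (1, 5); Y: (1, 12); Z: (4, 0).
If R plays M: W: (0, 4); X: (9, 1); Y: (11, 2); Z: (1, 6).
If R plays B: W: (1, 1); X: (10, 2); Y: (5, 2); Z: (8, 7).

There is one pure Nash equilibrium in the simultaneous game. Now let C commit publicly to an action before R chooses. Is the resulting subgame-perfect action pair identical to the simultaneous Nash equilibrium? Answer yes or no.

yes

Work backward from R's decision.
- W: BR = T, leader payoff 2.
- X: BR = B, leader payoff 2.
- Y: BR = M, leader payoff 2.
- Z: BR = B, leader payoff 7.
Maximizing over 2, 2, 2, 7, C chooses Z. Subgame-perfect outcome: (B, Z) with payoffs (8, 7).
Now find the simultaneous Nash equilibrium.
R's best replies: W→T; X→B; Y→M; Z→B.
C's best replies: T→Y; M→Z; B→Z.
The unique mutual best reply is (B, Z), giving (8, 7).
Sequential outcome (B, Z) coincides with the Nash profile (B, Z).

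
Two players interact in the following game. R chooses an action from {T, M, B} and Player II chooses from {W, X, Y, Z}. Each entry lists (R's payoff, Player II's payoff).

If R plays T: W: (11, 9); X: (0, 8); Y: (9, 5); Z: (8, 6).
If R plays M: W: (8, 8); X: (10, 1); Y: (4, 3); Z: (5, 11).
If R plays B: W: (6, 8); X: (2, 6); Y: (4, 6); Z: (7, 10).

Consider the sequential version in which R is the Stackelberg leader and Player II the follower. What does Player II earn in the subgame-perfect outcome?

9

Work backward from Player II's decision.
- T: Player II compares 9, 8, 5, 6 and picks W; R would get 11.
- M: Player II compares 8, 1, 3, 11 and picks Z; R would get 5.
- B: Player II compares 8, 6, 6, 10 and picks Z; R would get 7.
Maximizing over 11, 5, 7, R chooses T. Subgame-perfect outcome: (T, W) with payoffs (11, 9).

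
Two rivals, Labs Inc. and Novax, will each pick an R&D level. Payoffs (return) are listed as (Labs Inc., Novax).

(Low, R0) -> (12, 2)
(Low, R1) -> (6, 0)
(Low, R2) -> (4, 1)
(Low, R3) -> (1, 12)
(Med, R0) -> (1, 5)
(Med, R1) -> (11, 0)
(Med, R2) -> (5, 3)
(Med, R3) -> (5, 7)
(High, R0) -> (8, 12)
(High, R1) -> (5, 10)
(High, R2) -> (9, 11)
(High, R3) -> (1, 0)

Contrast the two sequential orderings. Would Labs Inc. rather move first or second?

If Labs Inc. leads: Novax's best replies are Low→R3, Med→R3, High→R0; Labs Inc.'s induced payoffs 1, 5, 8; outcome (High, R0), payoffs (8, 12).
If Novax leads: Labs Inc.'s best replies are R0→Low, R1→Med, R2→High, R3→Med; Novax's induced payoffs 2, 0, 11, 7; outcome (High, R2), payoffs (9, 11).
Labs Inc. gets 8 moving first and 9 moving second, so Labs Inc. prefers to move second.

second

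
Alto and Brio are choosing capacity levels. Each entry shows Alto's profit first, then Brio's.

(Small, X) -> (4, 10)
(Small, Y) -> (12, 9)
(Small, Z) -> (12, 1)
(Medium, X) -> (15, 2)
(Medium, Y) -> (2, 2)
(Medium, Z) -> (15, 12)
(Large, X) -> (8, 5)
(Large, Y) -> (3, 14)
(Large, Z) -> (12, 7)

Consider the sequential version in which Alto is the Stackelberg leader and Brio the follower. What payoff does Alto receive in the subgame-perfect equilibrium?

15

Solve by backward induction (Alto leads).
- Small: BR = X, leader payoff 4.
- Medium: BR = Z, leader payoff 15.
- Large: BR = Y, leader payoff 3.
Alto's induced payoffs are 4, 15, 3, so Alto commits to Medium. Subgame-perfect outcome: (Medium, Z) with payoffs (15, 12).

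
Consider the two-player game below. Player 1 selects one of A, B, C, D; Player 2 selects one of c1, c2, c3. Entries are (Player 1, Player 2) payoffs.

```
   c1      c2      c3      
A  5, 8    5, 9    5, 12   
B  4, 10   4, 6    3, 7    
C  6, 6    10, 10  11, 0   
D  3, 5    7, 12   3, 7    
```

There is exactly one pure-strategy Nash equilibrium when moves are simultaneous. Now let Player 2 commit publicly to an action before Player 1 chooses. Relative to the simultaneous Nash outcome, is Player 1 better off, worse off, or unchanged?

unchanged

Work backward from Player 1's decision.
- c1: Player 1 compares 5, 4, 6, 3 and picks C; Player 2 would get 6.
- c2: Player 1 compares 5, 4, 10, 7 and picks C; Player 2 would get 10.
- c3: Player 1 compares 5, 3, 11, 3 and picks C; Player 2 would get 0.
Maximizing over 6, 10, 0, Player 2 chooses c2. Subgame-perfect outcome: (C, c2) with payoffs (10, 10).
Under simultaneous play:
Player 1's best replies: c1→C; c2→C; c3→C.
Player 2's best replies: A→c3; B→c1; C→c2; D→c2.
Only (C, c2) has each player best-responding; Nash payoffs (10, 10).
Player 1 earns 10 sequentially versus 10 at the Nash outcome: unchanged.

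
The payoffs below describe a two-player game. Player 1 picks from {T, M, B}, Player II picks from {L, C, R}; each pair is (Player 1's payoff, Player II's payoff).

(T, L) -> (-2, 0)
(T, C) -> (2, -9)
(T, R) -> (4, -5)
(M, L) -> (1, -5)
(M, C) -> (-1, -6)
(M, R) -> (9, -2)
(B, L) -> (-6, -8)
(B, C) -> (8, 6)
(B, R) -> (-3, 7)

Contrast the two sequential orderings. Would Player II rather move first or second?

first

If Player 1 leads: Player II's best replies are T→L, M→R, B→R; Player 1's induced payoffs -2, 9, -3; outcome (M, R), payoffs (9, -2).
If Player II leads: Player 1's best replies are L→M, C→B, R→M; Player II's induced payoffs -5, 6, -2; outcome (B, C), payoffs (8, 6).
Player II gets 6 moving first and -2 moving second, so Player II prefers to move first.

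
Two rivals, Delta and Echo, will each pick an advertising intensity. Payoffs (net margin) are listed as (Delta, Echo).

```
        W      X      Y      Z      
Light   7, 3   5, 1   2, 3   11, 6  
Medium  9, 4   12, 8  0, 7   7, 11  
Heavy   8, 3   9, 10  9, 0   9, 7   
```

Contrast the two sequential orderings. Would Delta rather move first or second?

If Delta leads: Echo's best replies are Light→Z, Medium→Z, Heavy→X; Delta's induced payoffs 11, 7, 9; outcome (Light, Z), payoffs (11, 6).
If Echo leads: Delta's best replies are W→Medium, X→Medium, Y→Heavy, Z→Light; Echo's induced payoffs 4, 8, 0, 6; outcome (Medium, X), payoffs (12, 8).
Delta gets 11 moving first and 12 moving second, so Delta prefers to move second.

second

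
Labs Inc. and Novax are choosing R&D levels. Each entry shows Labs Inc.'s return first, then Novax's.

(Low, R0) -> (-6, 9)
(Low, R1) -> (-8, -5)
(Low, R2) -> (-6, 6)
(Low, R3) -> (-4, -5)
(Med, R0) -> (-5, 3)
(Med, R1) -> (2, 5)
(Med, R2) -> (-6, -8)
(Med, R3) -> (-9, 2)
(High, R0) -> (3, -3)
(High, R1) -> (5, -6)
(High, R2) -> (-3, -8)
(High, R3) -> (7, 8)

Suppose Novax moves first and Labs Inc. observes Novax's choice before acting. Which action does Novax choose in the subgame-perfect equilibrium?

R3

Labs Inc. best-responds to each possible Novax move:
- R0: BR = High, leader payoff -3.
- R1: BR = High, leader payoff -6.
- R2: BR = High, leader payoff -8.
- R3: BR = High, leader payoff 8.
Maximizing over -3, -6, -8, 8, Novax chooses R3. Subgame-perfect outcome: (High, R3) with payoffs (7, 8).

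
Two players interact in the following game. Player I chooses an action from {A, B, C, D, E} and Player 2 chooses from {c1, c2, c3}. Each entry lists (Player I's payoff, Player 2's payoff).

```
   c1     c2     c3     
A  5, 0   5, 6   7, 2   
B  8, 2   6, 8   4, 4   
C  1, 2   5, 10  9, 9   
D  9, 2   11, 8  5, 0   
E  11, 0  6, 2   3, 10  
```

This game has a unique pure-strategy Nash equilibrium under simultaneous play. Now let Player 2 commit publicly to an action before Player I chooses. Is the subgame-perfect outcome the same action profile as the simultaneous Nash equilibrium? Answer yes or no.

Solve by backward induction (Player 2 leads).
- c1: BR = E, leader payoff 0.
- c2: BR = D, leader payoff 8.
- c3: BR = C, leader payoff 9.
Player 2's induced payoffs are 0, 8, 9, so Player 2 commits to c3. Subgame-perfect outcome: (C, c3) with payoffs (9, 9).
Now find the simultaneous Nash equilibrium.
Player I's best replies: c1→E; c2→D; c3→C.
Player 2's best replies: A→c2; B→c2; C→c2; D→c2; E→c3.
The unique mutual best reply is (D, c2), giving (11, 8).
Sequential outcome (C, c3) differs from the Nash profile (D, c2).

no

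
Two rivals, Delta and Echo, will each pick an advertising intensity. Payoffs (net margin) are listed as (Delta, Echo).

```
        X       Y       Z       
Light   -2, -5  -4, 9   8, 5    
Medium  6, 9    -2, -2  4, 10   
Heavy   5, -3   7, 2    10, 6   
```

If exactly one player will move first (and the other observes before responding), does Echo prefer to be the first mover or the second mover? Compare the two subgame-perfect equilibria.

If Delta leads: Echo's best replies are Light→Y, Medium→Z, Heavy→Z; Delta's induced payoffs -4, 4, 10; outcome (Heavy, Z), payoffs (10, 6).
If Echo leads: Delta's best replies are X→Medium, Y→Heavy, Z→Heavy; Echo's induced payoffs 9, 2, 6; outcome (Medium, X), payoffs (6, 9).
Echo gets 9 moving first and 6 moving second, so Echo prefers to move first.

first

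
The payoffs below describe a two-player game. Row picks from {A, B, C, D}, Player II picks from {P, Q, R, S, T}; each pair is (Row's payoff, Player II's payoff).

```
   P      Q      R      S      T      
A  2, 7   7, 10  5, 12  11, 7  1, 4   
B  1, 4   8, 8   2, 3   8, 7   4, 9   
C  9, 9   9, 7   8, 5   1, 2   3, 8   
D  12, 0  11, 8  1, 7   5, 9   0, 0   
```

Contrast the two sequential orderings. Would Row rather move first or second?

If Row leads: Player II's best replies are A→R, B→T, C→P, D→S; Row's induced payoffs 5, 4, 9, 5; outcome (C, P), payoffs (9, 9).
If Player II leads: Row's best replies are P→D, Q→D, R→C, S→A, T→B; Player II's induced payoffs 0, 8, 5, 7, 9; outcome (B, T), payoffs (4, 9).
Row gets 9 moving first and 4 moving second, so Row prefers to move first.

first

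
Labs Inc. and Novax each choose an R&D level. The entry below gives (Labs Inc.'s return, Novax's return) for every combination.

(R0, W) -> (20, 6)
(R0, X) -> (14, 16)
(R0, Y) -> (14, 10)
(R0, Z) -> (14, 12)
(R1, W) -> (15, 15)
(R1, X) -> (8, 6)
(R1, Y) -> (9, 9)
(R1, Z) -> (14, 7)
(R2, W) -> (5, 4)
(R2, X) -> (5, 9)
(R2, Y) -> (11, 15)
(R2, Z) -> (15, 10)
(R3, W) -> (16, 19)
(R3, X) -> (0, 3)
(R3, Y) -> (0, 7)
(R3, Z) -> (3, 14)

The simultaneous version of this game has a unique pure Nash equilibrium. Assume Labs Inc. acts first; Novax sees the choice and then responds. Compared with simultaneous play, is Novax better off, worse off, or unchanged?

Solve by backward induction (Labs Inc. leads).
- R0: Novax compares 6, 16, 10, 12 and picks X; Labs Inc. would get 14.
- R1: Novax compares 15, 6, 9, 7 and picks W; Labs Inc. would get 15.
- R2: Novax compares 4, 9, 15, 10 and picks Y; Labs Inc. would get 11.
- R3: Novax compares 19, 3, 7, 14 and picks W; Labs Inc. would get 16.
Maximizing over 14, 15, 11, 16, Labs Inc. chooses R3. Subgame-perfect outcome: (R3, W) with payoffs (16, 19).
Under simultaneous play:
Labs Inc.'s best replies: W→R0; X→R0; Y→R0; Z→R2.
Novax's best replies: R0→X; R1→W; R2→Y; R3→W.
Only (R0, X) has each player best-responding; Nash payoffs (14, 16).
Novax earns 19 sequentially versus 16 at the Nash outcome: better off.

better off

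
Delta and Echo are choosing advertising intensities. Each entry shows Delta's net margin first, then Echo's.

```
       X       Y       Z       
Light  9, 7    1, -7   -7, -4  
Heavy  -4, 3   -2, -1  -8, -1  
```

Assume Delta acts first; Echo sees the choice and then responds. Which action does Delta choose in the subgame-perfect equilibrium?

Light

Backward induction with Delta moving first.
- Light → Echo plays X (best of 7, -7, -4); Delta gets 9.
- Heavy → Echo plays X (best of 3, -1, -1); Delta gets -4.
Among 9, -4, the best is 9 at Light. Subgame-perfect outcome: (Light, X) with payoffs (9, 7).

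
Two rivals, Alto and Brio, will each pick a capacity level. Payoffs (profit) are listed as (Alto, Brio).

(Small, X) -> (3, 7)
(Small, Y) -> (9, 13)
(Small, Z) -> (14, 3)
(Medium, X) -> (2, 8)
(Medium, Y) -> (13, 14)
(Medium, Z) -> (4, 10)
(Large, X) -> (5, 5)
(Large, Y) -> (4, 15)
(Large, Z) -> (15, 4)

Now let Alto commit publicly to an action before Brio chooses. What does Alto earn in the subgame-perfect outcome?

Backward induction with Alto moving first.
- Small → Brio plays Y (best of 7, 13, 3); Alto gets 9.
- Medium → Brio plays Y (best of 8, 14, 10); Alto gets 13.
- Large → Brio plays Y (best of 5, 15, 4); Alto gets 4.
Among 9, 13, 4, the best is 13 at Medium. Subgame-perfect outcome: (Medium, Y) with payoffs (13, 14).

13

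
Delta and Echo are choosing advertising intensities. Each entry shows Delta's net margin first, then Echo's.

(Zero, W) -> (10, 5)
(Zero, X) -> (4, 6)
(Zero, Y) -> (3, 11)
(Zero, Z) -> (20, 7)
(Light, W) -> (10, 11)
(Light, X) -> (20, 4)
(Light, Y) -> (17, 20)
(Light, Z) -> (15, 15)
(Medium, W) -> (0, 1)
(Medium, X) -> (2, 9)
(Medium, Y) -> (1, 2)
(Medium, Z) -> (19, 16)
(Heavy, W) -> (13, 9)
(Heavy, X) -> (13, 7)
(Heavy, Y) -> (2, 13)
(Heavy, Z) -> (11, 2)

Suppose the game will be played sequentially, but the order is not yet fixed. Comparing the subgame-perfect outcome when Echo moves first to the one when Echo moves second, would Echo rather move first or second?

If Delta leads: Echo's best replies are Zero→Y, Light→Y, Medium→Z, Heavy→Y; Delta's induced payoffs 3, 17, 19, 2; outcome (Medium, Z), payoffs (19, 16).
If Echo leads: Delta's best replies are W→Heavy, X→Light, Y→Light, Z→Zero; Echo's induced payoffs 9, 4, 20, 7; outcome (Light, Y), payoffs (17, 20).
Echo gets 20 moving first and 16 moving second, so Echo prefers to move first.

first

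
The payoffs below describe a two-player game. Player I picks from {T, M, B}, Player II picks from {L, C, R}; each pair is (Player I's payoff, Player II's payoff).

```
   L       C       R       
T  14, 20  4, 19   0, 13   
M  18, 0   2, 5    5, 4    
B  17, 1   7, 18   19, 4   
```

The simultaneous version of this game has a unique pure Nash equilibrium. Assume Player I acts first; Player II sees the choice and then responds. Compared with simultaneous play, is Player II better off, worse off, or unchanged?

Work backward from Player II's decision.
- T → Player II plays L (best of 20, 19, 13); Player I gets 14.
- M → Player II plays C (best of 0, 5, 4); Player I gets 2.
- B → Player II plays C (best of 1, 18, 4); Player I gets 7.
Player I's induced payoffs are 14, 2, 7, so Player I commits to T. Subgame-perfect outcome: (T, L) with payoffs (14, 20).
For the simultaneous game, intersect best replies.
Player I's best replies: L→M; C→B; R→B.
Player II's best replies: T→L; M→C; B→C.
The unique mutual best reply is (B, C), giving (7, 18).
Player II earns 20 sequentially versus 18 at the Nash outcome: better off.

better off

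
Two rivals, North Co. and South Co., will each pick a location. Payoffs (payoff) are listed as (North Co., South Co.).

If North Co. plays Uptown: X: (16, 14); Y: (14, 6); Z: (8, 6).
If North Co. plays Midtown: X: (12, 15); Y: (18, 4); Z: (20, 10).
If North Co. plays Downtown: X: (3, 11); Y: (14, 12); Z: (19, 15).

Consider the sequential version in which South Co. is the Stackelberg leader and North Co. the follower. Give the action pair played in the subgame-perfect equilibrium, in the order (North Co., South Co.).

(Uptown, X)

Solve by backward induction (South Co. leads).
- X: BR = Uptown, leader payoff 14.
- Y: BR = Midtown, leader payoff 4.
- Z: BR = Midtown, leader payoff 10.
Maximizing over 14, 4, 10, South Co. chooses X. Subgame-perfect outcome: (Uptown, X) with payoffs (16, 14).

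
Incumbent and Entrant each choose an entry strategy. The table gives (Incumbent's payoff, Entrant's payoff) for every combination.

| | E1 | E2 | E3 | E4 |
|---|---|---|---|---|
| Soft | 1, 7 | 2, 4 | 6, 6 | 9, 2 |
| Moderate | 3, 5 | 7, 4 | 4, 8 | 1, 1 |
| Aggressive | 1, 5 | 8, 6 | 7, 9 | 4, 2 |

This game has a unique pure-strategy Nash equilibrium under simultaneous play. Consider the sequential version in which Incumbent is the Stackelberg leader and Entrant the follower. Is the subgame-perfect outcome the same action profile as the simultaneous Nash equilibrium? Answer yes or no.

yes

Entrant best-responds to each possible Incumbent move:
- Soft: Entrant compares 7, 4, 6, 2 and picks E1; Incumbent would get 1.
- Moderate: Entrant compares 5, 4, 8, 1 and picks E3; Incumbent would get 4.
- Aggressive: Entrant compares 5, 6, 9, 2 and picks E3; Incumbent would get 7.
Incumbent's induced payoffs are 1, 4, 7, so Incumbent commits to Aggressive. Subgame-perfect outcome: (Aggressive, E3) with payoffs (7, 9).
Under simultaneous play:
Incumbent's best replies: E1→Moderate; E2→Aggressive; E3→Aggressive; E4→Soft.
Entrant's best replies: Soft→E1; Moderate→E3; Aggressive→E3.
Only (Aggressive, E3) has each player best-responding; Nash payoffs (7, 9).
Sequential outcome (Aggressive, E3) coincides with the Nash profile (Aggressive, E3).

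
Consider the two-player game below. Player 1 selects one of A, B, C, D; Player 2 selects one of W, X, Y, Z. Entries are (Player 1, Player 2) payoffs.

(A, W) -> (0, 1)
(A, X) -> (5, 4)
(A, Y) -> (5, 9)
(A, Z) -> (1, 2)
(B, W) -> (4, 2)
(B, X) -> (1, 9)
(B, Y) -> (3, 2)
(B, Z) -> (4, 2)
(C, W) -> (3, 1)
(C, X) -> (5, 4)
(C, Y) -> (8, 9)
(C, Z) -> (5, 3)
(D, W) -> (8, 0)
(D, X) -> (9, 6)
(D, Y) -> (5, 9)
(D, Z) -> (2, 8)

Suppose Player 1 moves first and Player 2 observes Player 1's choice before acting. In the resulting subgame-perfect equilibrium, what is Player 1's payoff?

8

Backward induction with Player 1 moving first.
- A: Player 2 compares 1, 4, 9, 2 and picks Y; Player 1 would get 5.
- B: Player 2 compares 2, 9, 2, 2 and picks X; Player 1 would get 1.
- C: Player 2 compares 1, 4, 9, 3 and picks Y; Player 1 would get 8.
- D: Player 2 compares 0, 6, 9, 8 and picks Y; Player 1 would get 5.
Maximizing over 5, 1, 8, 5, Player 1 chooses C. Subgame-perfect outcome: (C, Y) with payoffs (8, 9).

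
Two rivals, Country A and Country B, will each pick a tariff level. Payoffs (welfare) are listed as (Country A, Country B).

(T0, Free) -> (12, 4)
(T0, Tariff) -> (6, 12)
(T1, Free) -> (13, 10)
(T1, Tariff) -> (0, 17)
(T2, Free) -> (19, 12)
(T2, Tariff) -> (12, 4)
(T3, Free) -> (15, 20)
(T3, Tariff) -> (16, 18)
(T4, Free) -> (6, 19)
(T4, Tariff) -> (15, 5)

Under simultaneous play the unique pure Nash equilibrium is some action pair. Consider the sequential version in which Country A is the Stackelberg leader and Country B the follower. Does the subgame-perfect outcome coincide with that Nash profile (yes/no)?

yes

Backward induction with Country A moving first.
- T0 → Country B plays Tariff (best of 4, 12); Country A gets 6.
- T1 → Country B plays Tariff (best of 10, 17); Country A gets 0.
- T2 → Country B plays Free (best of 12, 4); Country A gets 19.
- T3 → Country B plays Free (best of 20, 18); Country A gets 15.
- T4 → Country B plays Free (best of 19, 5); Country A gets 6.
Among 6, 0, 19, 15, 6, the best is 19 at T2. Subgame-perfect outcome: (T2, Free) with payoffs (19, 12).
Under simultaneous play:
Country A's best replies: Free→T2; Tariff→T3.
Country B's best replies: T0→Tariff; T1→Tariff; T2→Free; T3→Free; T4→Free.
The unique mutual best reply is (T2, Free), giving (19, 12).
Sequential outcome (T2, Free) coincides with the Nash profile (T2, Free).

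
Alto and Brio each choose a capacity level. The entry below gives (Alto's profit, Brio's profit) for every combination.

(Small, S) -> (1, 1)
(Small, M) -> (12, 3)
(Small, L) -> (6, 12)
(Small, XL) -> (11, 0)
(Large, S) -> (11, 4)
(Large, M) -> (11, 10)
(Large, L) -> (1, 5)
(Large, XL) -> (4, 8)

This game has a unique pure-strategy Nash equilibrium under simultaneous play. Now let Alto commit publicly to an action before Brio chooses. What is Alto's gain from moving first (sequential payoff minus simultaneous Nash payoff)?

5

Brio best-responds to each possible Alto move:
- Small → Brio plays L (best of 1, 3, 12, 0); Alto gets 6.
- Large → Brio plays M (best of 4, 10, 5, 8); Alto gets 11.
Among 6, 11, the best is 11 at Large. Subgame-perfect outcome: (Large, M) with payoffs (11, 10).
Under simultaneous play:
Alto's best replies: S→Large; M→Small; L→Small; XL→Small.
Brio's best replies: Small→L; Large→M.
Only (Small, L) has each player best-responding; Nash payoffs (6, 12).
Alto's commitment gain: 11 − 6 = 5.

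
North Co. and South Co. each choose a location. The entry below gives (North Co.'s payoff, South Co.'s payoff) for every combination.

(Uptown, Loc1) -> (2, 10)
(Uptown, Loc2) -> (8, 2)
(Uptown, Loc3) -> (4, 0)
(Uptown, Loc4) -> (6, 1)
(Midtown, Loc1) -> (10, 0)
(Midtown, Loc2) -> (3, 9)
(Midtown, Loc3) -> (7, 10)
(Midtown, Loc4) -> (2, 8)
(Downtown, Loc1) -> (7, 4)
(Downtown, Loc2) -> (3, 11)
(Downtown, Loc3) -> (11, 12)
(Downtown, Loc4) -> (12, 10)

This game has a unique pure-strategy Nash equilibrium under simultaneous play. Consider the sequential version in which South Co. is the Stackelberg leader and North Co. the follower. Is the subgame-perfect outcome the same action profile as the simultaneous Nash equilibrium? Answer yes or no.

North Co. best-responds to each possible South Co. move:
- Loc1: North Co. compares 2, 10, 7 and picks Midtown; South Co. would get 0.
- Loc2: North Co. compares 8, 3, 3 and picks Uptown; South Co. would get 2.
- Loc3: North Co. compares 4, 7, 11 and picks Downtown; South Co. would get 12.
- Loc4: North Co. compares 6, 2, 12 and picks Downtown; South Co. would get 10.
Maximizing over 0, 2, 12, 10, South Co. chooses Loc3. Subgame-perfect outcome: (Downtown, Loc3) with payoffs (11, 12).
For the simultaneous game, intersect best replies.
North Co.'s best replies: Loc1→Midtown; Loc2→Uptown; Loc3→Downtown; Loc4→Downtown.
South Co.'s best replies: Uptown→Loc1; Midtown→Loc3; Downtown→Loc3.
The unique mutual best reply is (Downtown, Loc3), giving (11, 12).
Sequential outcome (Downtown, Loc3) coincides with the Nash profile (Downtown, Loc3).

yes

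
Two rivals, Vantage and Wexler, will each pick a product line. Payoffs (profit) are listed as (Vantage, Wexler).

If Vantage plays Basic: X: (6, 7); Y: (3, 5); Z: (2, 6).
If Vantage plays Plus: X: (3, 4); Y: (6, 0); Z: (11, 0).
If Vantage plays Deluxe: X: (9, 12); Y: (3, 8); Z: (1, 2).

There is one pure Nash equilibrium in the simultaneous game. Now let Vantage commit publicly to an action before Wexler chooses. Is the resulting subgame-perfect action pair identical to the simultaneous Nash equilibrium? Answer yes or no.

yes

Work backward from Wexler's decision.
- Basic → Wexler plays X (best of 7, 5, 6); Vantage gets 6.
- Plus → Wexler plays X (best of 4, 0, 0); Vantage gets 3.
- Deluxe → Wexler plays X (best of 12, 8, 2); Vantage gets 9.
Vantage's induced payoffs are 6, 3, 9, so Vantage commits to Deluxe. Subgame-perfect outcome: (Deluxe, X) with payoffs (9, 12).
For the simultaneous game, intersect best replies.
Vantage's best replies: X→Deluxe; Y→Plus; Z→Plus.
Wexler's best replies: Basic→X; Plus→X; Deluxe→X.
Only (Deluxe, X) has each player best-responding; Nash payoffs (9, 12).
Sequential outcome (Deluxe, X) coincides with the Nash profile (Deluxe, X).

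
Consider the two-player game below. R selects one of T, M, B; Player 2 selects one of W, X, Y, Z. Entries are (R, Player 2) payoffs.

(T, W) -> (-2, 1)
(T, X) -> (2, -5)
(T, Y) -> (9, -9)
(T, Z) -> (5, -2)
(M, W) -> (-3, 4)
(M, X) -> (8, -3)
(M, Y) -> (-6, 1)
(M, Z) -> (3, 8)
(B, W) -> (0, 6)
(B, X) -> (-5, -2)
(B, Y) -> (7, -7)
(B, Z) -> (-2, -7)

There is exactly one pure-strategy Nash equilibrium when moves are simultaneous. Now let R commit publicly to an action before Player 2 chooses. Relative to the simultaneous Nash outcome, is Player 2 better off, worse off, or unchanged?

Player 2 best-responds to each possible R move:
- T: BR = W, leader payoff -2.
- M: BR = Z, leader payoff 3.
- B: BR = W, leader payoff 0.
Maximizing over -2, 3, 0, R chooses M. Subgame-perfect outcome: (M, Z) with payoffs (3, 8).
For the simultaneous game, intersect best replies.
R's best replies: W→B; X→M; Y→T; Z→T.
Player 2's best replies: T→W; M→Z; B→W.
The unique mutual best reply is (B, W), giving (0, 6).
Player 2 earns 8 sequentially versus 6 at the Nash outcome: better off.

better off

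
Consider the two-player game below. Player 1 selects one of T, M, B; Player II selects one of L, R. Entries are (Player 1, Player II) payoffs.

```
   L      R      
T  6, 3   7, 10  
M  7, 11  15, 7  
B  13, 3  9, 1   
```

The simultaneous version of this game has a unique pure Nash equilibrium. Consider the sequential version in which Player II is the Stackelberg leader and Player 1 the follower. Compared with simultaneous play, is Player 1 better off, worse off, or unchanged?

better off

Player 1 best-responds to each possible Player II move:
- L: BR = B, leader payoff 3.
- R: BR = M, leader payoff 7.
Among 3, 7, the best is 7 at R. Subgame-perfect outcome: (M, R) with payoffs (15, 7).
Now find the simultaneous Nash equilibrium.
Player 1's best replies: L→B; R→M.
Player II's best replies: T→R; M→L; B→L.
Only (B, L) has each player best-responding; Nash payoffs (13, 3).
Player 1 earns 15 sequentially versus 13 at the Nash outcome: better off.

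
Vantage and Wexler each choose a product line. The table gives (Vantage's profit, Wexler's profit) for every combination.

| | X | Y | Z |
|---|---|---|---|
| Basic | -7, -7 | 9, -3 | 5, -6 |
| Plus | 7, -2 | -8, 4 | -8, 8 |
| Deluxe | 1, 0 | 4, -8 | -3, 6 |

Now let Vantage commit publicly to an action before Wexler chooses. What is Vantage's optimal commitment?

Basic

Wexler best-responds to each possible Vantage move:
- Basic: Wexler compares -7, -3, -6 and picks Y; Vantage would get 9.
- Plus: Wexler compares -2, 4, 8 and picks Z; Vantage would get -8.
- Deluxe: Wexler compares 0, -8, 6 and picks Z; Vantage would get -3.
Among 9, -8, -3, the best is 9 at Basic. Subgame-perfect outcome: (Basic, Y) with payoffs (9, -3).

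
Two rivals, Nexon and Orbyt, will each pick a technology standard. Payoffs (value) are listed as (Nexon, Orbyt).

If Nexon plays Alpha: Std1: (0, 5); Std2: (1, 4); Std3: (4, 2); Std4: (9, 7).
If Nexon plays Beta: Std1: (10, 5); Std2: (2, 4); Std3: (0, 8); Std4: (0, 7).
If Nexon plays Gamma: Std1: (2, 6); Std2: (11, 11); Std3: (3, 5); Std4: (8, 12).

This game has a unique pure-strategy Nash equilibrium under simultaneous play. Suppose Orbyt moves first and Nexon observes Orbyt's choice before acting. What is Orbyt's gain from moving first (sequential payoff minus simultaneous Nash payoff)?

Work backward from Nexon's decision.
- Std1: BR = Beta, leader payoff 5.
- Std2: BR = Gamma, leader payoff 11.
- Std3: BR = Alpha, leader payoff 2.
- Std4: BR = Alpha, leader payoff 7.
Orbyt's induced payoffs are 5, 11, 2, 7, so Orbyt commits to Std2. Subgame-perfect outcome: (Gamma, Std2) with payoffs (11, 11).
Now find the simultaneous Nash equilibrium.
Nexon's best replies: Std1→Beta; Std2→Gamma; Std3→Alpha; Std4→Alpha.
Orbyt's best replies: Alpha→Std4; Beta→Std3; Gamma→Std4.
The unique mutual best reply is (Alpha, Std4), giving (9, 7).
Orbyt's commitment gain: 11 − 7 = 4.

4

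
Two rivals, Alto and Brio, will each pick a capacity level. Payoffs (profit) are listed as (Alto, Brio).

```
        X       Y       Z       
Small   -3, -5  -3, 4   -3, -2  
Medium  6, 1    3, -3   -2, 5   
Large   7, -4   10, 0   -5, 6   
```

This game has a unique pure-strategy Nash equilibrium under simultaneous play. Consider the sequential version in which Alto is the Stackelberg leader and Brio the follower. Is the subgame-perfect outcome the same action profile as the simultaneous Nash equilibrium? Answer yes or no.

Work backward from Brio's decision.
- Small: BR = Y, leader payoff -3.
- Medium: BR = Z, leader payoff -2.
- Large: BR = Z, leader payoff -5.
Alto's induced payoffs are -3, -2, -5, so Alto commits to Medium. Subgame-perfect outcome: (Medium, Z) with payoffs (-2, 5).
Now find the simultaneous Nash equilibrium.
Alto's best replies: X→Large; Y→Large; Z→Medium.
Brio's best replies: Small→Y; Medium→Z; Large→Z.
The unique mutual best reply is (Medium, Z), giving (-2, 5).
Sequential outcome (Medium, Z) coincides with the Nash profile (Medium, Z).

yes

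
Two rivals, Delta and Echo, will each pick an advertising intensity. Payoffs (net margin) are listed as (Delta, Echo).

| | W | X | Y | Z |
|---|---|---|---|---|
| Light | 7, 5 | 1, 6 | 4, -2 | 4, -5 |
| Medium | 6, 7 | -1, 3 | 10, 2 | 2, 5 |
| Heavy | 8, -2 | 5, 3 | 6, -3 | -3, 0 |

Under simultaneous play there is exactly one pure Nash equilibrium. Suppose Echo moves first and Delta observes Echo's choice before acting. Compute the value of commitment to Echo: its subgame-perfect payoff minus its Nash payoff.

0

Work backward from Delta's decision.
- W: Delta compares 7, 6, 8 and picks Heavy; Echo would get -2.
- X: Delta compares 1, -1, 5 and picks Heavy; Echo would get 3.
- Y: Delta compares 4, 10, 6 and picks Medium; Echo would get 2.
- Z: Delta compares 4, 2, -3 and picks Light; Echo would get -5.
Among -2, 3, 2, -5, the best is 3 at X. Subgame-perfect outcome: (Heavy, X) with payoffs (5, 3).
Now find the simultaneous Nash equilibrium.
Delta's best replies: W→Heavy; X→Heavy; Y→Medium; Z→Light.
Echo's best replies: Light→X; Medium→W; Heavy→X.
The unique mutual best reply is (Heavy, X), giving (5, 3).
Echo's commitment gain: 3 − 3 = 0.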